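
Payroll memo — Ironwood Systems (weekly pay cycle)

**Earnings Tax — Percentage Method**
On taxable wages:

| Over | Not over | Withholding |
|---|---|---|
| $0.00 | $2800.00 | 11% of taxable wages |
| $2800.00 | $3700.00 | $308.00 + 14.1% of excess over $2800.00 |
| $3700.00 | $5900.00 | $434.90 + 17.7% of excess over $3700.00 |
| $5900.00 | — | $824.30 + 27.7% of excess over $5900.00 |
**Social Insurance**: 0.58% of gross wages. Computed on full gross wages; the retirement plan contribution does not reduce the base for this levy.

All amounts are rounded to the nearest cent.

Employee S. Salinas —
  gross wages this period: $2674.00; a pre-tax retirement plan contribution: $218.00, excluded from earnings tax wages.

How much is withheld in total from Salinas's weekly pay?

Earnings Tax: taxable = $2674.00 − $218.00 = $2456.00
  11% × $2456.00 = $270.16
Social Insurance: 0.58% × $2674.00 = $15.51
Total: $270.16 + $15.51 = $285.67

$285.67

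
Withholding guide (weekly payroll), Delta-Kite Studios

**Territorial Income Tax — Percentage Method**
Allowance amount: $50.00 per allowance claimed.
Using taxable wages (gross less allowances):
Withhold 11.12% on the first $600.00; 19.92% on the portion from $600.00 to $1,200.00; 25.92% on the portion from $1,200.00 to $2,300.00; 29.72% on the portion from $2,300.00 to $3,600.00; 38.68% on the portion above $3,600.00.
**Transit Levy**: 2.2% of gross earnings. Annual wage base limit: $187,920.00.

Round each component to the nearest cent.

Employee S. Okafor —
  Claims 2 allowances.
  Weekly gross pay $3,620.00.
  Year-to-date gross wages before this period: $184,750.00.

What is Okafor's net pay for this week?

Territorial Income Tax: taxable = $3,620.00 − 2×$50.00 = $3,520.00
  $471.36 + 29.72% × ($3,520.00 − $2,300.00) = $471.36 + 29.72% × $1,220.00 = $833.94
Transit Levy: cap $187,920.00 − YTD $184,750.00 = $3,170.00 subject; 2.2% × $3,170.00 = $69.74
Total withheld: $833.94 + $69.74 = $903.68
Net pay: $3,620.00 − $903.68 = $2,716.32

$2,716.32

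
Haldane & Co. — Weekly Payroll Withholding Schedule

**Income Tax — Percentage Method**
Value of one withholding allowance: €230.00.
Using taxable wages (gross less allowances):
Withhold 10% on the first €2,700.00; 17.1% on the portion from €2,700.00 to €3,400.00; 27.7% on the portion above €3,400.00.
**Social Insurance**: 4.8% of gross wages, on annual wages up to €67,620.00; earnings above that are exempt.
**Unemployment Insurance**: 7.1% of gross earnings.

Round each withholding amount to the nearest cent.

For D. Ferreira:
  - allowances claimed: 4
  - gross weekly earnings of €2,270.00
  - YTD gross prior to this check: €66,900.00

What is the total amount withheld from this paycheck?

€330.73

Income Tax: taxable = €2,270.00 − 4×€230.00 = €1,350.00
  10% × €1,350.00 = €135.00
Social Insurance: cap €67,620.00 − YTD €66,900.00 = €720.00 subject; 4.8% × €720.00 = €34.56
Unemployment Insurance: 7.1% × €2,270.00 = €161.17
Total: €135.00 + €34.56 + €161.17 = €330.73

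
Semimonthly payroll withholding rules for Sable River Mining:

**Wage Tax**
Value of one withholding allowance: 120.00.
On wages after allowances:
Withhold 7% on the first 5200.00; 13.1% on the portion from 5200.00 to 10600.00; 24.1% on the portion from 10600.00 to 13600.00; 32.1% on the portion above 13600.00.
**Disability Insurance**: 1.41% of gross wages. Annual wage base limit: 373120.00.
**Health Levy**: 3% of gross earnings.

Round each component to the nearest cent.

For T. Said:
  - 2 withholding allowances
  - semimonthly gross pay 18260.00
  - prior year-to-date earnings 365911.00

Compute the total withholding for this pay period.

Wage Tax: taxable = 18260.00 − 2×120.00 = 18020.00
  1794.40 + 32.1% × (18020.00 − 13600.00) = 1794.40 + 32.1% × 4420.00 = 3213.22
Disability Insurance: cap 373120.00 − YTD 365911.00 = 7209.00 subject; 1.41% × 7209.00 = 101.65
Health Levy: 3% × 18260.00 = 547.80
Total: 3213.22 + 101.65 + 547.80 = 3862.67

3862.67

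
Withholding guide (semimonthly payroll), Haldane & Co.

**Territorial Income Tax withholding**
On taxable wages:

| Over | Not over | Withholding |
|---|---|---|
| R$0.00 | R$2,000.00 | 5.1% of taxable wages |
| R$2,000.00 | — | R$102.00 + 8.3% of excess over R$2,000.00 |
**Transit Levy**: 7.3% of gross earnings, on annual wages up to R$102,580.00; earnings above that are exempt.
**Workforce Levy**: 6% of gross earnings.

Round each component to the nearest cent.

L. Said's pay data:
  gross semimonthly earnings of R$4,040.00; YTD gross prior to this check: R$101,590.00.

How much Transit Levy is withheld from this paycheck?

R$72.27

Transit Levy: cap R$102,580.00 − YTD R$101,590.00 = R$990.00 subject; 7.3% × R$990.00 = R$72.27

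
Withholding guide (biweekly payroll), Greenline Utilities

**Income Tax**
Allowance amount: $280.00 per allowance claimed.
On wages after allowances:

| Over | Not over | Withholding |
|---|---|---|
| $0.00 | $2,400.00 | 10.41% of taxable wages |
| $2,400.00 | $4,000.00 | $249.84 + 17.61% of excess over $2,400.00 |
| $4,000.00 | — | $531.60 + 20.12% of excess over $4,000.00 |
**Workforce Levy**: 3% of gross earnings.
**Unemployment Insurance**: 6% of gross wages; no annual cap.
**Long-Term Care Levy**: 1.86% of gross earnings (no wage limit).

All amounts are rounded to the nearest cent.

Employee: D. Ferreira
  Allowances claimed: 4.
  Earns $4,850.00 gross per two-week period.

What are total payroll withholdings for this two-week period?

Income Tax: taxable = $4,850.00 − 4×$280.00 = $3,730.00
  $249.84 + 17.61% × ($3,730.00 − $2,400.00) = $249.84 + 17.61% × $1,330.00 = $484.05
Workforce Levy: 3% × $4,850.00 = $145.50
Unemployment Insurance: 6% × $4,850.00 = $291.00
Long-Term Care Levy: 1.86% × $4,850.00 = $90.21
Total: $484.05 + $145.50 + $291.00 + $90.21 = $1,010.76

$1,010.76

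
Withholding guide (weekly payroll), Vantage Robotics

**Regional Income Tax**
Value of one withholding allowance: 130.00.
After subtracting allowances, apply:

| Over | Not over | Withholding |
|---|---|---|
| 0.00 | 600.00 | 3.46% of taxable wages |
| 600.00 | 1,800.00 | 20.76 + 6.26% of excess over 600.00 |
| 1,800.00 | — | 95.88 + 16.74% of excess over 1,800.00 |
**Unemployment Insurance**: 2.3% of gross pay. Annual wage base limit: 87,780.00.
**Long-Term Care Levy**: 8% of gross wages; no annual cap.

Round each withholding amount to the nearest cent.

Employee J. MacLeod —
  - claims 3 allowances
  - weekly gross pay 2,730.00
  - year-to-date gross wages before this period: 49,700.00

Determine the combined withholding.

Regional Income Tax: taxable = 2,730.00 − 3×130.00 = 2,340.00
  95.88 + 16.74% × (2,340.00 − 1,800.00) = 95.88 + 16.74% × 540.00 = 186.28
Unemployment Insurance: 2.3% × 2,730.00 = 62.79
Long-Term Care Levy: 8% × 2,730.00 = 218.40
Total: 186.28 + 62.79 + 218.40 = 467.47

467.47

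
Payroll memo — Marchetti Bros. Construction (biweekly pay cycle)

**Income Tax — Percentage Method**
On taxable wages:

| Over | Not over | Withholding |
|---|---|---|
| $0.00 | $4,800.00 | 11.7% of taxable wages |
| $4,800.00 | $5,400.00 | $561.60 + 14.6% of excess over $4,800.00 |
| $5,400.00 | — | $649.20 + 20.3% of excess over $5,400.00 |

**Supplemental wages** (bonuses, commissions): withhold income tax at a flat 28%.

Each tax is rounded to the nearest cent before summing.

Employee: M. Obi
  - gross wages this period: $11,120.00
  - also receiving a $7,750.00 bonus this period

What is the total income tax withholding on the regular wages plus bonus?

Income Tax: taxable = $11,120.00
  $649.20 + 20.3% × ($11,120.00 − $5,400.00) = $649.20 + 20.3% × $5,720.00 = $1,810.36
Supplemental (28% flat on bonus): 28% × $7,750.00 = $2,170.00
Total income tax: $1,810.36 + $2,170.00 = $3,980.36

$3,980.36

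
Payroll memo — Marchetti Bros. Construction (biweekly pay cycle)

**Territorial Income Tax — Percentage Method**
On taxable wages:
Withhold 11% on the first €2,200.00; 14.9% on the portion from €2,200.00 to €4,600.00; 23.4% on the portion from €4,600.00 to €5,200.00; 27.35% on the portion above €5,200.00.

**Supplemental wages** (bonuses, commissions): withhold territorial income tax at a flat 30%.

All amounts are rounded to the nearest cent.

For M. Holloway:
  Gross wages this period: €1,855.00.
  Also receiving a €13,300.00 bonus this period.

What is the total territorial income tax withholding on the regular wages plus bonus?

€4,194.05

Territorial Income Tax: taxable = €1,855.00
  11% × €1,855.00 = €204.05
Supplemental (30% flat on bonus): 30% × €13,300.00 = €3,990.00
Total territorial income tax: €204.05 + €3,990.00 = €4,194.05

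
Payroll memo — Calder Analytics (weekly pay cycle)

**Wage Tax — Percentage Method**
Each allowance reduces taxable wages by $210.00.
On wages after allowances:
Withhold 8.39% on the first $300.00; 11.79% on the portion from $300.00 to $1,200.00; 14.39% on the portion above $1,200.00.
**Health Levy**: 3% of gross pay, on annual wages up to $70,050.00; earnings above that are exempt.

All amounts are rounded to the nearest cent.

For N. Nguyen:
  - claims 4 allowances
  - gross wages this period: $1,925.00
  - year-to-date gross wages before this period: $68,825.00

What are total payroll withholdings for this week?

Wage Tax: taxable = $1,925.00 − 4×$210.00 = $1,085.00
  $25.17 + 11.79% × ($1,085.00 − $300.00) = $25.17 + 11.79% × $785.00 = $117.72
Health Levy: cap $70,050.00 − YTD $68,825.00 = $1,225.00 subject; 3% × $1,225.00 = $36.75
Total: $117.72 + $36.75 = $154.47

$154.47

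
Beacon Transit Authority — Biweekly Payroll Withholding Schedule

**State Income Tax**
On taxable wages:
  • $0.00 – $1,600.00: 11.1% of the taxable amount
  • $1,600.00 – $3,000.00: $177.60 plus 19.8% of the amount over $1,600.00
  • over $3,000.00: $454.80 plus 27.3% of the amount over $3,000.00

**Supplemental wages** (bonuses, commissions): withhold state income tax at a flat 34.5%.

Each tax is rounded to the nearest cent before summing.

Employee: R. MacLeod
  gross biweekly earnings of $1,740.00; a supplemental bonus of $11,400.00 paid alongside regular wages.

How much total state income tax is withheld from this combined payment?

$4,138.32

State Income Tax: taxable = $1,740.00
  $177.60 + 19.8% × ($1,740.00 − $1,600.00) = $177.60 + 19.8% × $140.00 = $205.32
Supplemental (34.5% flat on bonus): 34.5% × $11,400.00 = $3,933.00
Total state income tax: $205.32 + $3,933.00 = $4,138.32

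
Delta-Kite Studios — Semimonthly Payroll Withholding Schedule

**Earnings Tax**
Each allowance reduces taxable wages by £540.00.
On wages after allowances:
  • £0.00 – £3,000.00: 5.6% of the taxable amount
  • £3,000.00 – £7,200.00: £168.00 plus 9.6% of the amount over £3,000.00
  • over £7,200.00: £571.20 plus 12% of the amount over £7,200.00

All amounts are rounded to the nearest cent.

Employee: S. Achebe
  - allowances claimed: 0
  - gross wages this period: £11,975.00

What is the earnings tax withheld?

Earnings Tax: taxable = £11,975.00
  £571.20 + 12% × (£11,975.00 − £7,200.00) = £571.20 + 12% × £4,775.00 = £1,144.20

£1,144.20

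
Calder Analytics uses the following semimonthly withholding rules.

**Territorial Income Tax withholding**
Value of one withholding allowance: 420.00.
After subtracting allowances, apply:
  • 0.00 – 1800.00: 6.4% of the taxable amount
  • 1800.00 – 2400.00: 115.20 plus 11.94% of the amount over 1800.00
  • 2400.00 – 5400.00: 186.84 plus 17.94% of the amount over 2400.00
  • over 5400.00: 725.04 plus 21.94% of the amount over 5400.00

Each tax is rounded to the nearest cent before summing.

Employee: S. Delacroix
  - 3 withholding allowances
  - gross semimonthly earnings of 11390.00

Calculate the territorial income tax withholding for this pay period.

Territorial Income Tax: taxable = 11390.00 − 3×420.00 = 10130.00
  725.04 + 21.94% × (10130.00 − 5400.00) = 725.04 + 21.94% × 4730.00 = 1762.80

1762.80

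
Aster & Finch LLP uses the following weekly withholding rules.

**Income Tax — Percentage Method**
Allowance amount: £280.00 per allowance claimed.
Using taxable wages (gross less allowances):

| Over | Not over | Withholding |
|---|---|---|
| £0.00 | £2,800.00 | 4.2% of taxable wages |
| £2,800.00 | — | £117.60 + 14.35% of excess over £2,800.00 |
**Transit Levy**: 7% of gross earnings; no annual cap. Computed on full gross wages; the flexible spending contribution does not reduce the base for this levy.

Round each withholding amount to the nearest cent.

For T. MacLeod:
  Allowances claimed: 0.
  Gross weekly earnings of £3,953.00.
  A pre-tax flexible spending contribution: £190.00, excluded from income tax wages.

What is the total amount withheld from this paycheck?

£532.50

Income Tax: taxable = £3,953.00 − £190.00 = £3,763.00
  £117.60 + 14.35% × (£3,763.00 − £2,800.00) = £117.60 + 14.35% × £963.00 = £255.79
Transit Levy: 7% × £3,953.00 = £276.71
Total: £255.79 + £276.71 = £532.50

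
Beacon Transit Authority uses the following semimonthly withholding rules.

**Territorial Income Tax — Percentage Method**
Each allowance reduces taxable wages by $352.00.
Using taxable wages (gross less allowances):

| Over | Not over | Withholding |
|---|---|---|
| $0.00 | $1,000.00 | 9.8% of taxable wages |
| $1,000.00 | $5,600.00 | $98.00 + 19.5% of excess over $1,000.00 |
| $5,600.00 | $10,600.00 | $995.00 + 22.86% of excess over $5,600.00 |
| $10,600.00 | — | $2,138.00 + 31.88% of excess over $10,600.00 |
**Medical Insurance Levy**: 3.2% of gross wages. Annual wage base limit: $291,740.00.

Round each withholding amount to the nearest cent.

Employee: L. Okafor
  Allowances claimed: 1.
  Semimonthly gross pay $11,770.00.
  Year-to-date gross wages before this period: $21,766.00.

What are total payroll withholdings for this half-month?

Territorial Income Tax: taxable = $11,770.00 − 1×$352.00 = $11,418.00
  $2,138.00 + 31.88% × ($11,418.00 − $10,600.00) = $2,138.00 + 31.88% × $818.00 = $2,398.78
Medical Insurance Levy: 3.2% × $11,770.00 = $376.64
Total: $2,398.78 + $376.64 = $2,775.42

$2,775.42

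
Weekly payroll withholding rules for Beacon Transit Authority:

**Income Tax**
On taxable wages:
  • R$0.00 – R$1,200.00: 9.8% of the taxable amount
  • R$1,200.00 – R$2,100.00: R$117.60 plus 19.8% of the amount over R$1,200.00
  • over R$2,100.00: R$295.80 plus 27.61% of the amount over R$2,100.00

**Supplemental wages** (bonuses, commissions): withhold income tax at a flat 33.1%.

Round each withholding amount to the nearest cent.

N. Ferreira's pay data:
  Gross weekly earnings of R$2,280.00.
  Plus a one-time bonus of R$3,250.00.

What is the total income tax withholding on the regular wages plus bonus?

R$1,421.25

Income Tax: taxable = R$2,280.00
  R$295.80 + 27.61% × (R$2,280.00 − R$2,100.00) = R$295.80 + 27.61% × R$180.00 = R$345.50
Supplemental (33.1% flat on bonus): 33.1% × R$3,250.00 = R$1,075.75
Total income tax: R$345.50 + R$1,075.75 = R$1,421.25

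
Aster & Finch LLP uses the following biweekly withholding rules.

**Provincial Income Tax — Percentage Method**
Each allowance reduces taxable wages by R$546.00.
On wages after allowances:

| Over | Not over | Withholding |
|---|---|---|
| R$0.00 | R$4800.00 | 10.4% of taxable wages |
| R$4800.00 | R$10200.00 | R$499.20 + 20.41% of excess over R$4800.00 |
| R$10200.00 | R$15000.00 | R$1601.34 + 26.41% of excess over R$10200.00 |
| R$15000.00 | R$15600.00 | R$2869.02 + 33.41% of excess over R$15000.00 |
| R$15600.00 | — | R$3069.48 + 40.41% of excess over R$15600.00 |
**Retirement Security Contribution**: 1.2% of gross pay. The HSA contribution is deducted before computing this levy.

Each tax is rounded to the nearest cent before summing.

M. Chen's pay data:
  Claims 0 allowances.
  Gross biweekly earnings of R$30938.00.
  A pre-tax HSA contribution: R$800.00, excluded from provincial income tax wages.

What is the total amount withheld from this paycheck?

R$9305.95

Provincial Income Tax: taxable = R$30938.00 − R$800.00 = R$30138.00
  R$3069.48 + 40.41% × (R$30138.00 − R$15600.00) = R$3069.48 + 40.41% × R$14538.00 = R$8944.29
Retirement Security Contribution: 1.2% × R$30138.00 = R$361.66
Total: R$8944.29 + R$361.66 = R$9305.95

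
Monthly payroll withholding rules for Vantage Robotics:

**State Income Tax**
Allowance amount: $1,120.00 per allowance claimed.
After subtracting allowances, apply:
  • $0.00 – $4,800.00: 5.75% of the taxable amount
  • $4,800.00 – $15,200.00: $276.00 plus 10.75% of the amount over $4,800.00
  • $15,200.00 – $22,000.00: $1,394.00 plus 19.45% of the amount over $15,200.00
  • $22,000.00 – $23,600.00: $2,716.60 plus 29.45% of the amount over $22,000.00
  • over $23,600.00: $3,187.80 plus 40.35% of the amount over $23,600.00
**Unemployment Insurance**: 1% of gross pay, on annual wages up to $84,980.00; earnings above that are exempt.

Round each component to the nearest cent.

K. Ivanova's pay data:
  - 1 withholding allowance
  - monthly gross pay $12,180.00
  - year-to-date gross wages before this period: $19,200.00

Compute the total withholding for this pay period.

$1,070.75

State Income Tax: taxable = $12,180.00 − 1×$1,120.00 = $11,060.00
  $276.00 + 10.75% × ($11,060.00 − $4,800.00) = $276.00 + 10.75% × $6,260.00 = $948.95
Unemployment Insurance: 1% × $12,180.00 = $121.80
Total: $948.95 + $121.80 = $1,070.75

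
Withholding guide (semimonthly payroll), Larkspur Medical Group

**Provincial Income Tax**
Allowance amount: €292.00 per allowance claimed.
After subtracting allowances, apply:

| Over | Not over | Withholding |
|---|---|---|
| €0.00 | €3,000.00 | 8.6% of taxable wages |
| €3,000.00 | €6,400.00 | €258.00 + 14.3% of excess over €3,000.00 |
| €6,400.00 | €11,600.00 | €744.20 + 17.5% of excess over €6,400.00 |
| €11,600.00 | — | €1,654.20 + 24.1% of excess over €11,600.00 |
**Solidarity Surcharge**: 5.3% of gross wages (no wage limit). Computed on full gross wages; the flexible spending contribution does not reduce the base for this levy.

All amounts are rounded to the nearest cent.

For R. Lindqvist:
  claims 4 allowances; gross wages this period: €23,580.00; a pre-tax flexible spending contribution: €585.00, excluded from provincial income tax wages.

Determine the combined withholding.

€5,368.65

Provincial Income Tax: taxable = €23,580.00 − €585.00 − 4×€292.00 = €21,827.00
  €1,654.20 + 24.1% × (€21,827.00 − €11,600.00) = €1,654.20 + 24.1% × €10,227.00 = €4,118.91
Solidarity Surcharge: 5.3% × €23,580.00 = €1,249.74
Total: €4,118.91 + €1,249.74 = €5,368.65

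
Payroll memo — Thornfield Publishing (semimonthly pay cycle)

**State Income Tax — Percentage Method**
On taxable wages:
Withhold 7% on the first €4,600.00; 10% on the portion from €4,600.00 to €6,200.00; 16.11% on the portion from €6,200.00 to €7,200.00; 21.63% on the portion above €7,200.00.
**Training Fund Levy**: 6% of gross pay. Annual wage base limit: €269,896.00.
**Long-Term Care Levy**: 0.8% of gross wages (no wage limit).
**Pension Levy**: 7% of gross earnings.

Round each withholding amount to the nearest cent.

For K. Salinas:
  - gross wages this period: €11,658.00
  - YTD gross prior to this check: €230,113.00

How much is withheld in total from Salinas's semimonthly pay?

State Income Tax: taxable = €11,658.00
  €643.10 + 21.63% × (€11,658.00 − €7,200.00) = €643.10 + 21.63% × €4,458.00 = €1,607.37
Training Fund Levy: 6% × €11,658.00 = €699.48
Long-Term Care Levy: 0.8% × €11,658.00 = €93.26
Pension Levy: 7% × €11,658.00 = €816.06
Total: €1,607.37 + €699.48 + €93.26 + €816.06 = €3,216.17

€3,216.17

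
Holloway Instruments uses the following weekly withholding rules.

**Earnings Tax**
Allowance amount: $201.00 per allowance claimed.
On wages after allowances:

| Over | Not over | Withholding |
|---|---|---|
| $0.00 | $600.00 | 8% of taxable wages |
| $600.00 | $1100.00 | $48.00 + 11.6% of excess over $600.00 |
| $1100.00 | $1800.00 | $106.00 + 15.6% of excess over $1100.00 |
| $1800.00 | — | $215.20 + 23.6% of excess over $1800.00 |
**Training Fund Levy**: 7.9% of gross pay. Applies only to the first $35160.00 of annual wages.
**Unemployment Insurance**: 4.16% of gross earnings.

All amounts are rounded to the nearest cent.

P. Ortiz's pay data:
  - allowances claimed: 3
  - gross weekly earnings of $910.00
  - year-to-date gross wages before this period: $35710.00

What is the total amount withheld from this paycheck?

Earnings Tax: taxable = $910.00 − 3×$201.00 = $307.00
  8% × $307.00 = $24.56
Training Fund Levy: YTD $35710.00 ≥ cap $35160.00 → $0.00
Unemployment Insurance: 4.16% × $910.00 = $37.86
Total: $24.56 + $0.00 + $37.86 = $62.42

$62.42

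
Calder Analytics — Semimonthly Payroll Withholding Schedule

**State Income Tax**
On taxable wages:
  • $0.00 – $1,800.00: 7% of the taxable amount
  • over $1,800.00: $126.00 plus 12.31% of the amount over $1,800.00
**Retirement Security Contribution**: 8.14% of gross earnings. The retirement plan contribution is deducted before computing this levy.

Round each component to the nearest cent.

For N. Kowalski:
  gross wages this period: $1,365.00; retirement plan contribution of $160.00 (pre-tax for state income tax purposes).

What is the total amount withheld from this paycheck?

State Income Tax: taxable = $1,365.00 − $160.00 = $1,205.00
  7% × $1,205.00 = $84.35
Retirement Security Contribution: 8.14% × $1,205.00 = $98.09
Total: $84.35 + $98.09 = $182.44

$182.44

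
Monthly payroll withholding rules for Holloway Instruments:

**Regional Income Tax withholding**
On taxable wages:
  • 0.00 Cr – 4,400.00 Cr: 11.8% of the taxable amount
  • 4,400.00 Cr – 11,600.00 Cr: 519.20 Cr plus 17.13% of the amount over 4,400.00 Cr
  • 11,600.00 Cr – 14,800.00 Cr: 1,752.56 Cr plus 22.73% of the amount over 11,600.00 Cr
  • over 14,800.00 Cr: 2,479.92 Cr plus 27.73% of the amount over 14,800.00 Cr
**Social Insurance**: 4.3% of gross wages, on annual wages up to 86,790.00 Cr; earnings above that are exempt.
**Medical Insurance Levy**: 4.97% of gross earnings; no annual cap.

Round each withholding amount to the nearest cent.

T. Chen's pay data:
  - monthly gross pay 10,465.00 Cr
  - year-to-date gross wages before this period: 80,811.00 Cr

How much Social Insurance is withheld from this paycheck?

Social Insurance: cap 86,790.00 Cr − YTD 80,811.00 Cr = 5,979.00 Cr subject; 4.3% × 5,979.00 Cr = 257.10 Cr

257.10 Cr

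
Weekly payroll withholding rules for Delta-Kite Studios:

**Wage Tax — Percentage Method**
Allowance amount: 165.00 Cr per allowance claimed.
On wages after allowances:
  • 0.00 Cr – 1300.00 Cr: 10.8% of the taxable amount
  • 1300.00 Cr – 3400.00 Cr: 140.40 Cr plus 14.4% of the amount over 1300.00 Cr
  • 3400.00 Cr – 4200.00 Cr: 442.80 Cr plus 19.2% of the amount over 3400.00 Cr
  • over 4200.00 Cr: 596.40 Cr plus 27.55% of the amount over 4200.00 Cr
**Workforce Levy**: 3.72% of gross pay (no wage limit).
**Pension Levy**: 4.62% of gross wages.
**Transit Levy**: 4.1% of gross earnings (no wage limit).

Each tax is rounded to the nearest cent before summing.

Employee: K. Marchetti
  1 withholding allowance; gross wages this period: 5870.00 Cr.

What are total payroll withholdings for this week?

1741.25 Cr

Wage Tax: taxable = 5870.00 Cr − 1×165.00 Cr = 5705.00 Cr
  596.40 Cr + 27.55% × (5705.00 Cr − 4200.00 Cr) = 596.40 Cr + 27.55% × 1505.00 Cr = 1011.03 Cr
Workforce Levy: 3.72% × 5870.00 Cr = 218.36 Cr
Pension Levy: 4.62% × 5870.00 Cr = 271.19 Cr
Transit Levy: 4.1% × 5870.00 Cr = 240.67 Cr
Total: 1011.03 Cr + 218.36 Cr + 271.19 Cr + 240.67 Cr = 1741.25 Cr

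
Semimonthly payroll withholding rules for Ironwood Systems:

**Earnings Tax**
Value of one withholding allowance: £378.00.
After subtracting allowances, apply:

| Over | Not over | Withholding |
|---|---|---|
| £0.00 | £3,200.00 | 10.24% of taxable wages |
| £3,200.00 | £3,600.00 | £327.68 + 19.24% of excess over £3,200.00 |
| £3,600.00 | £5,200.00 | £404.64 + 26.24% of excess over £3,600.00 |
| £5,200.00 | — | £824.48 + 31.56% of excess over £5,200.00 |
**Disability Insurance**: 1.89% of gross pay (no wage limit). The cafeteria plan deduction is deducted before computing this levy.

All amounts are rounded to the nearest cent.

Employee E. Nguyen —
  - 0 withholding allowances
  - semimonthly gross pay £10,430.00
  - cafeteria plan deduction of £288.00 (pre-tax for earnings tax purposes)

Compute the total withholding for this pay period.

Earnings Tax: taxable = £10,430.00 − £288.00 = £10,142.00
  £824.48 + 31.56% × (£10,142.00 − £5,200.00) = £824.48 + 31.56% × £4,942.00 = £2,384.18
Disability Insurance: 1.89% × £10,142.00 = £191.68
Total: £2,384.18 + £191.68 = £2,575.86

£2,575.86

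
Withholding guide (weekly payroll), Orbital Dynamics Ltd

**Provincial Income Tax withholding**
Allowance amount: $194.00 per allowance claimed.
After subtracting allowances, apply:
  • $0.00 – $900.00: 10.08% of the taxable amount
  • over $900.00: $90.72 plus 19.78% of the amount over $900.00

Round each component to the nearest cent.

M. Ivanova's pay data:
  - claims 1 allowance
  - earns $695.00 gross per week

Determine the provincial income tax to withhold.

Provincial Income Tax: taxable = $695.00 − 1×$194.00 = $501.00
  10.08% × $501.00 = $50.50

$50.50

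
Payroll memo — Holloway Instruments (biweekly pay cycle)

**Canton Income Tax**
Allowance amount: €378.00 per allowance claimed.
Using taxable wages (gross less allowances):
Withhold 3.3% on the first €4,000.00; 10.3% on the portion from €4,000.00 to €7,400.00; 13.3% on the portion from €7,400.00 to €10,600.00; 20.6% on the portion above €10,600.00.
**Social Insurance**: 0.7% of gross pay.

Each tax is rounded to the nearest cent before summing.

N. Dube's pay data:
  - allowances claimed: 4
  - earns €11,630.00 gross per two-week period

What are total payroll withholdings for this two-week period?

Canton Income Tax: taxable = €11,630.00 − 4×€378.00 = €10,118.00
  €482.20 + 13.3% × (€10,118.00 − €7,400.00) = €482.20 + 13.3% × €2,718.00 = €843.69
Social Insurance: 0.7% × €11,630.00 = €81.41
Total: €843.69 + €81.41 = €925.10

€925.10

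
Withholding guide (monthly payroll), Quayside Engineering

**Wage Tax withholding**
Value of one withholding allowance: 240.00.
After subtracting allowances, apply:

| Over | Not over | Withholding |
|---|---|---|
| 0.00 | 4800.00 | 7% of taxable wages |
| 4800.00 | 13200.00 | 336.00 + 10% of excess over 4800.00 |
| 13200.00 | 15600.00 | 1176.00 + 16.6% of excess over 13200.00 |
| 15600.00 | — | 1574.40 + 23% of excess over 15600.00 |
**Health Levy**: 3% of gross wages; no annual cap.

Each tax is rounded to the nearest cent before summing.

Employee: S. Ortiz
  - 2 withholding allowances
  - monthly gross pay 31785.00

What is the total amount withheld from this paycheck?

6140.10

Wage Tax: taxable = 31785.00 − 2×240.00 = 31305.00
  1574.40 + 23% × (31305.00 − 15600.00) = 1574.40 + 23% × 15705.00 = 5186.55
Health Levy: 3% × 31785.00 = 953.55
Total: 5186.55 + 953.55 = 6140.10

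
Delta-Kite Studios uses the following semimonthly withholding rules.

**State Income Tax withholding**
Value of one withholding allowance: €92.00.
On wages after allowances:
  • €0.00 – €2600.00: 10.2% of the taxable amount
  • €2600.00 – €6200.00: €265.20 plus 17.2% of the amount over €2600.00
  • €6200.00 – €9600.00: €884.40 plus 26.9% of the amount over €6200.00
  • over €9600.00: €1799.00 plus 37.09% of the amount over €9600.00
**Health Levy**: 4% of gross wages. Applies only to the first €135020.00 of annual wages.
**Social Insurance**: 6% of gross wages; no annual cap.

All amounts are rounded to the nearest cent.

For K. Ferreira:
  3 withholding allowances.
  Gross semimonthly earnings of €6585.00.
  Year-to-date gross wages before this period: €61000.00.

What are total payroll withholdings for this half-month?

€1572.22

State Income Tax: taxable = €6585.00 − 3×€92.00 = €6309.00
  €884.40 + 26.9% × (€6309.00 − €6200.00) = €884.40 + 26.9% × €109.00 = €913.72
Health Levy: 4% × €6585.00 = €263.40
Social Insurance: 6% × €6585.00 = €395.10
Total: €913.72 + €263.40 + €395.10 = €1572.22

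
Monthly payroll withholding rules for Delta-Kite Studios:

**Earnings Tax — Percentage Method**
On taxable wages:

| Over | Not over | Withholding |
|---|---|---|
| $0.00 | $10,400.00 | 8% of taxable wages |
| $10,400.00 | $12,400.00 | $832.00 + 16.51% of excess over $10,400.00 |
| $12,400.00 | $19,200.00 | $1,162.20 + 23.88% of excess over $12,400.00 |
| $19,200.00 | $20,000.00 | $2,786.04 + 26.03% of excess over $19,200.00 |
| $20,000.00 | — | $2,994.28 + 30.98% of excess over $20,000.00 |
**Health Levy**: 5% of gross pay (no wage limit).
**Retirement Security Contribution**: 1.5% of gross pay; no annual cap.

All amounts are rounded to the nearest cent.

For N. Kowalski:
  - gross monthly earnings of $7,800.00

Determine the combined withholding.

$1,131.00

Earnings Tax: taxable = $7,800.00
  8% × $7,800.00 = $624.00
Health Levy: 5% × $7,800.00 = $390.00
Retirement Security Contribution: 1.5% × $7,800.00 = $117.00
Total: $624.00 + $390.00 + $117.00 = $1,131.00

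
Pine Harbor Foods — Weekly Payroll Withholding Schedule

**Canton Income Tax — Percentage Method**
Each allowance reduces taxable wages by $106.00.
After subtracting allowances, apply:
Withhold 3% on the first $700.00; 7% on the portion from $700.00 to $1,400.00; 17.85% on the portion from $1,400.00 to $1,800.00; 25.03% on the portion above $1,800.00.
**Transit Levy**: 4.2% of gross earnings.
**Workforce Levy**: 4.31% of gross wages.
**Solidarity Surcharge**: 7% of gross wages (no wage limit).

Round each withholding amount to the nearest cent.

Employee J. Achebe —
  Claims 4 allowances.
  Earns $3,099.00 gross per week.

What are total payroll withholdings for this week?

Canton Income Tax: taxable = $3,099.00 − 4×$106.00 = $2,675.00
  $141.40 + 25.03% × ($2,675.00 − $1,800.00) = $141.40 + 25.03% × $875.00 = $360.41
Transit Levy: 4.2% × $3,099.00 = $130.16
Workforce Levy: 4.31% × $3,099.00 = $133.57
Solidarity Surcharge: 7% × $3,099.00 = $216.93
Total: $360.41 + $130.16 + $133.57 + $216.93 = $841.07

$841.07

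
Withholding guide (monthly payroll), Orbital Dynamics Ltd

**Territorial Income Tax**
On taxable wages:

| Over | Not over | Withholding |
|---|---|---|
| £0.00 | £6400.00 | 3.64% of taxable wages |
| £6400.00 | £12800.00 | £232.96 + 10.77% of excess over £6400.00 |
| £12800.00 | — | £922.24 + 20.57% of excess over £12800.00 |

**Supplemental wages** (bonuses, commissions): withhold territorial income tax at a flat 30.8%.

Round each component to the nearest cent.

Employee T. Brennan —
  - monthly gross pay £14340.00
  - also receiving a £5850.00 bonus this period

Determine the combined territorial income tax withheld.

Territorial Income Tax: taxable = £14340.00
  £922.24 + 20.57% × (£14340.00 − £12800.00) = £922.24 + 20.57% × £1540.00 = £1239.02
Supplemental (30.8% flat on bonus): 30.8% × £5850.00 = £1801.80
Total territorial income tax: £1239.02 + £1801.80 = £3040.82

£3040.82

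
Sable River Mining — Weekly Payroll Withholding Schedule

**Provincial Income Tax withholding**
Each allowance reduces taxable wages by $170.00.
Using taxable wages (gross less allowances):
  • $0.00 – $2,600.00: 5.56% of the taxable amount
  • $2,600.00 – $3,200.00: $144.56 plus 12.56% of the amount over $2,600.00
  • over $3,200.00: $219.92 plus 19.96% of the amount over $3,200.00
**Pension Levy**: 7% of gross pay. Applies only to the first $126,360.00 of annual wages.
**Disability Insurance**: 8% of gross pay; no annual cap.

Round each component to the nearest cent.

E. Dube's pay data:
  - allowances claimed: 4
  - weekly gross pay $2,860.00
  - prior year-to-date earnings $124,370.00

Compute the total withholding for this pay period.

$489.31

Provincial Income Tax: taxable = $2,860.00 − 4×$170.00 = $2,180.00
  5.56% × $2,180.00 = $121.21
Pension Levy: cap $126,360.00 − YTD $124,370.00 = $1,990.00 subject; 7% × $1,990.00 = $139.30
Disability Insurance: 8% × $2,860.00 = $228.80
Total: $121.21 + $139.30 + $228.80 = $489.31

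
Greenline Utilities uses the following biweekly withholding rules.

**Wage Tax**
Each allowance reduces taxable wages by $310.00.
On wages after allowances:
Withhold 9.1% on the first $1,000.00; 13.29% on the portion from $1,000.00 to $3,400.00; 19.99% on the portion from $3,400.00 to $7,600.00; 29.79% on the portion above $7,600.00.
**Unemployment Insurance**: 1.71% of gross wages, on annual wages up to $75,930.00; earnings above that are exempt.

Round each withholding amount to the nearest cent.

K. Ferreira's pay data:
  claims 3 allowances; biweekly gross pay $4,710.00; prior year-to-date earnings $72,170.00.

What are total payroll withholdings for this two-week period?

$550.22

Wage Tax: taxable = $4,710.00 − 3×$310.00 = $3,780.00
  $409.96 + 19.99% × ($3,780.00 − $3,400.00) = $409.96 + 19.99% × $380.00 = $485.92
Unemployment Insurance: cap $75,930.00 − YTD $72,170.00 = $3,760.00 subject; 1.71% × $3,760.00 = $64.30
Total: $485.92 + $64.30 = $550.22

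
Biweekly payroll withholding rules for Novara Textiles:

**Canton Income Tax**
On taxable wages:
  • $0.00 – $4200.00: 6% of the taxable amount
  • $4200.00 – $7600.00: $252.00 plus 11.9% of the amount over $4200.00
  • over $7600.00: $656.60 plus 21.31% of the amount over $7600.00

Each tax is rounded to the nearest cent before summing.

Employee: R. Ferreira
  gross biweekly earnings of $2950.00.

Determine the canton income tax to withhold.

Canton Income Tax: taxable = $2950.00
  6% × $2950.00 = $177.00

$177.00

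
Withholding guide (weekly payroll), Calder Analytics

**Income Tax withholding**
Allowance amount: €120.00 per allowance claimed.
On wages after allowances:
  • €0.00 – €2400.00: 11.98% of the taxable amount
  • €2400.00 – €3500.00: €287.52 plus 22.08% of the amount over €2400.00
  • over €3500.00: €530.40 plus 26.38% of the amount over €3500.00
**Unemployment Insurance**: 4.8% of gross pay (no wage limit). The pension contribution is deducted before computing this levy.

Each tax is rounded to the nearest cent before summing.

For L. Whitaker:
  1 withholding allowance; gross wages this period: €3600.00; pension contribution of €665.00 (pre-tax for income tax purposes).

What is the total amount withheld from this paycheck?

€520.03

Income Tax: taxable = €3600.00 − €665.00 − 1×€120.00 = €2815.00
  €287.52 + 22.08% × (€2815.00 − €2400.00) = €287.52 + 22.08% × €415.00 = €379.15
Unemployment Insurance: 4.8% × €2935.00 = €140.88
Total: €379.15 + €140.88 = €520.03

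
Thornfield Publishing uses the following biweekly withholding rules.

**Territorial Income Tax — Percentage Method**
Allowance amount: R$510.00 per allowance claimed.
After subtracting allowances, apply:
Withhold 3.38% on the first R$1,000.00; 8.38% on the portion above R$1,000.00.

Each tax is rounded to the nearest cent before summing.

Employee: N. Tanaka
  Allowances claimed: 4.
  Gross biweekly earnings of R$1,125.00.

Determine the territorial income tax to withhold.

R$0.00

Territorial Income Tax: taxable = R$1,125.00 − 4×R$510.00 = R$-915.00
  Taxable ≤ 0 → R$0.00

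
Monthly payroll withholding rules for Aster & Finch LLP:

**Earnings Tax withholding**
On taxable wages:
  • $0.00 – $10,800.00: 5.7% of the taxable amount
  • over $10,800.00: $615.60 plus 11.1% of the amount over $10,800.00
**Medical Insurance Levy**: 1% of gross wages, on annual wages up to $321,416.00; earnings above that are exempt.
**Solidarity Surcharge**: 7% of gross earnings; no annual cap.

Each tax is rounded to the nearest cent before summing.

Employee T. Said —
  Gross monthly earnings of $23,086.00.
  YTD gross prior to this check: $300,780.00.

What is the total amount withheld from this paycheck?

$3,801.73

Earnings Tax: taxable = $23,086.00
  $615.60 + 11.1% × ($23,086.00 − $10,800.00) = $615.60 + 11.1% × $12,286.00 = $1,979.35
Medical Insurance Levy: cap $321,416.00 − YTD $300,780.00 = $20,636.00 subject; 1% × $20,636.00 = $206.36
Solidarity Surcharge: 7% × $23,086.00 = $1,616.02
Total: $1,979.35 + $206.36 + $1,616.02 = $3,801.73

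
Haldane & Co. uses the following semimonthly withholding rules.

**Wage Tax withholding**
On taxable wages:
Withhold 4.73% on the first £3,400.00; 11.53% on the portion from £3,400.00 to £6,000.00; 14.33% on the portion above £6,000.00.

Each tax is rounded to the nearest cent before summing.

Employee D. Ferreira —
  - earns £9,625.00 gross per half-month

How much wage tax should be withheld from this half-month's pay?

Wage Tax: taxable = £9,625.00
  £460.60 + 14.33% × (£9,625.00 − £6,000.00) = £460.60 + 14.33% × £3,625.00 = £980.06

£980.06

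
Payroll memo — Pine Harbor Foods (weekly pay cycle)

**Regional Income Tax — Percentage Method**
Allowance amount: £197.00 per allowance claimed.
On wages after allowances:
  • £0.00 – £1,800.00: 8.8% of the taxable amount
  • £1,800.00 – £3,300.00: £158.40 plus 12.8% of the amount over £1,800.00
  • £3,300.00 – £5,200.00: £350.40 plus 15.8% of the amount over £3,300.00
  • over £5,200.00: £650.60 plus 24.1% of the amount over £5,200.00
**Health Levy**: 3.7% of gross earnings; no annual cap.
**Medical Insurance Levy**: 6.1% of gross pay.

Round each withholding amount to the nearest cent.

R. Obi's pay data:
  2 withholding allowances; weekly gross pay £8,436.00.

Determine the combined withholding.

Regional Income Tax: taxable = £8,436.00 − 2×£197.00 = £8,042.00
  £650.60 + 24.1% × (£8,042.00 − £5,200.00) = £650.60 + 24.1% × £2,842.00 = £1,335.52
Health Levy: 3.7% × £8,436.00 = £312.13
Medical Insurance Levy: 6.1% × £8,436.00 = £514.60
Total: £1,335.52 + £312.13 + £514.60 = £2,162.25

£2,162.25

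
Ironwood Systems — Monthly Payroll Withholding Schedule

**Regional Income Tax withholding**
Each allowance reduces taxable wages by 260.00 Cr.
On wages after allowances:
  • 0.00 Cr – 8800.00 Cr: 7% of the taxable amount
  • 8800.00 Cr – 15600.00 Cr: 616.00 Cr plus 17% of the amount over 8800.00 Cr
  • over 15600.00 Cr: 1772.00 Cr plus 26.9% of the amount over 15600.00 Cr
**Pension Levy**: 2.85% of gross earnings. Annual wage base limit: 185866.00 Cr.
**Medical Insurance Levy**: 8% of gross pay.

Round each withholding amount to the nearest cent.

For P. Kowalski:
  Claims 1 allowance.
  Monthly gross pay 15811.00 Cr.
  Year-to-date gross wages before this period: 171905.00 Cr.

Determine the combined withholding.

Regional Income Tax: taxable = 15811.00 Cr − 1×260.00 Cr = 15551.00 Cr
  616.00 Cr + 17% × (15551.00 Cr − 8800.00 Cr) = 616.00 Cr + 17% × 6751.00 Cr = 1763.67 Cr
Pension Levy: cap 185866.00 Cr − YTD 171905.00 Cr = 13961.00 Cr subject; 2.85% × 13961.00 Cr = 397.89 Cr
Medical Insurance Levy: 8% × 15811.00 Cr = 1264.88 Cr
Total: 1763.67 Cr + 397.89 Cr + 1264.88 Cr = 3426.44 Cr

3426.44 Cr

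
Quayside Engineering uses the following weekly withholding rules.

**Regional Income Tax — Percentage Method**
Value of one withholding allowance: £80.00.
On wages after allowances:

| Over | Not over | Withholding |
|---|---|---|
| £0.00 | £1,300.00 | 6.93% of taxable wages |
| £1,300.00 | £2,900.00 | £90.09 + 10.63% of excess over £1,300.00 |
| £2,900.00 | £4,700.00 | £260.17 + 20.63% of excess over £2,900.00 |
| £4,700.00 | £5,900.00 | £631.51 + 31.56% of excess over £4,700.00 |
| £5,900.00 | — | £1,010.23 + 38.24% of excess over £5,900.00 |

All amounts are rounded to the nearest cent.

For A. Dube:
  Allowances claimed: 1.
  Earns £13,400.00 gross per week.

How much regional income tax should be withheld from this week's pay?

Regional Income Tax: taxable = £13,400.00 − 1×£80.00 = £13,320.00
  £1,010.23 + 38.24% × (£13,320.00 − £5,900.00) = £1,010.23 + 38.24% × £7,420.00 = £3,847.64

£3,847.64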